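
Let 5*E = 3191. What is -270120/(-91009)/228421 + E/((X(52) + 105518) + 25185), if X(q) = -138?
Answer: 66512019512699/13571165549028925 ≈ 0.0049010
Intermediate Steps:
E = 3191/5 (E = (⅕)*3191 = 3191/5 ≈ 638.20)
-270120/(-91009)/228421 + E/((X(52) + 105518) + 25185) = -270120/(-91009)/228421 + 3191/(5*((-138 + 105518) + 25185)) = -270120*(-1/91009)*(1/228421) + 3191/(5*(105380 + 25185)) = (270120/91009)*(1/228421) + (3191/5)/130565 = 270120/20788366789 + (3191/5)*(1/130565) = 270120/20788366789 + 3191/652825 = 66512019512699/13571165549028925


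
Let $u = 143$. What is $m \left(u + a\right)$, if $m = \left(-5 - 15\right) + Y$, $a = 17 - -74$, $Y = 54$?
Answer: $7956$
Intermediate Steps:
$a = 91$ ($a = 17 + 74 = 91$)
$m = 34$ ($m = \left(-5 - 15\right) + 54 = -20 + 54 = 34$)
$m \left(u + a\right) = 34 \left(143 + 91\right) = 34 \cdot 234 = 7956$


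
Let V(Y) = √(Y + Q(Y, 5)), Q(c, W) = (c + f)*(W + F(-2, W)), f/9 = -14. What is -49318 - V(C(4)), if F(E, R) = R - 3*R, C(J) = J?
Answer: -49318 - √614 ≈ -49343.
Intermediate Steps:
F(E, R) = -2*R
f = -126 (f = 9*(-14) = -126)
Q(c, W) = -W*(-126 + c) (Q(c, W) = (c - 126)*(W - 2*W) = (-126 + c)*(-W) = -W*(-126 + c))
V(Y) = √(630 - 4*Y) (V(Y) = √(Y + 5*(126 - Y)) = √(Y + (630 - 5*Y)) = √(630 - 4*Y))
-49318 - V(C(4)) = -49318 - √(630 - 4*4) = -49318 - √(630 - 16) = -49318 - √614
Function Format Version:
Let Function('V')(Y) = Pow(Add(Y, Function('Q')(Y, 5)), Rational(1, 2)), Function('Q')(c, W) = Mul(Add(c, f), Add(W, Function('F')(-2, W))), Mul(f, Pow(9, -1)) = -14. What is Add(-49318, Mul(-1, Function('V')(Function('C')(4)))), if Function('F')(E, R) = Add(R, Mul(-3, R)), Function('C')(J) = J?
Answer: Add(-49318, Mul(-1, Pow(614, Rational(1, 2)))) ≈ -49343.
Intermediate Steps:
Function('F')(E, R) = Mul(-2, R)
f = -126 (f = Mul(9, -14) = -126)
Function('Q')(c, W) = Mul(-1, W, Add(-126, c)) (Function('Q')(c, W) = Mul(Add(c, -126), Add(W, Mul(-2, W))) = Mul(Add(-126, c), Mul(-1, W)) = Mul(-1, W, Add(-126, c)))
Function('V')(Y) = Pow(Add(630, Mul(-4, Y)), Rational(1, 2)) (Function('V')(Y) = Pow(Add(Y, Mul(5, Add(126, Mul(-1, Y)))), Rational(1, 2)) = Pow(Add(Y, Add(630, Mul(-5, Y))), Rational(1, 2)) = Pow(Add(630, Mul(-4, Y)), Rational(1, 2)))
Add(-49318, Mul(-1, Function('V')(Function('C')(4)))) = Add(-49318, Mul(-1, Pow(Add(630, Mul(-4, 4)), Rational(1, 2)))) = Add(-49318, Mul(-1, Pow(Add(630, -16), Rational(1, 2)))) = Add(-49318, Mul(-1, Pow(614, Rational(1, 2))))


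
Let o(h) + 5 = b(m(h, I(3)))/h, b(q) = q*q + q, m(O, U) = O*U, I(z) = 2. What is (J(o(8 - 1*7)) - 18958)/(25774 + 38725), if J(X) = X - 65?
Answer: -19022/64499 ≈ -0.29492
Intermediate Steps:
b(q) = q + q² (b(q) = q² + q = q + q²)
o(h) = -3 + 4*h (o(h) = -5 + ((h*2)*(1 + h*2))/h = -5 + ((2*h)*(1 + 2*h))/h = -5 + (2*h*(1 + 2*h))/h = -5 + (2 + 4*h) = -3 + 4*h)
J(X) = -65 + X
(J(o(8 - 1*7)) - 18958)/(25774 + 38725) = ((-65 + (-3 + 4*(8 - 1*7))) - 18958)/(25774 + 38725) = ((-65 + (-3 + 4*(8 - 7))) - 18958)/64499 = ((-65 + (-3 + 4*1)) - 18958)*(1/64499) = ((-65 + (-3 + 4)) - 18958)*(1/64499) = ((-65 + 1) - 18958)*(1/64499) = (-64 - 18958)*(1/64499) = -19022*1/64499 = -19022/64499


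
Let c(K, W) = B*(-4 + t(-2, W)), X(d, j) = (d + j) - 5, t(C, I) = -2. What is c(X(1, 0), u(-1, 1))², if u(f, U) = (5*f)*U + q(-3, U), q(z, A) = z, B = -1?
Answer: 36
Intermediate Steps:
X(d, j) = -5 + d + j
u(f, U) = -3 + 5*U*f (u(f, U) = (5*f)*U - 3 = 5*U*f - 3 = -3 + 5*U*f)
c(K, W) = 6 (c(K, W) = -(-4 - 2) = -1*(-6) = 6)
c(X(1, 0), u(-1, 1))² = 6² = 36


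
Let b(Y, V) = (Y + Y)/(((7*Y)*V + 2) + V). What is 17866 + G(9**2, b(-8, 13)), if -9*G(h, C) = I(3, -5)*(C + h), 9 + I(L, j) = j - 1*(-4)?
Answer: 115223812/6417 ≈ 17956.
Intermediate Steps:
I(L, j) = -5 + j (I(L, j) = -9 + (j - 1*(-4)) = -9 + (j + 4) = -9 + (4 + j) = -5 + j)
b(Y, V) = 2*Y/(2 + V + 7*V*Y) (b(Y, V) = (2*Y)/((7*V*Y + 2) + V) = (2*Y)/((2 + 7*V*Y) + V) = (2*Y)/(2 + V + 7*V*Y) = 2*Y/(2 + V + 7*V*Y))
G(h, C) = 10*C/9 + 10*h/9 (G(h, C) = -(-5 - 5)*(C + h)/9 = -(-10)*(C + h)/9 = -(-10*C - 10*h)/9 = 10*C/9 + 10*h/9)
17866 + G(9**2, b(-8, 13)) = 17866 + (10*(2*(-8)/(2 + 13 + 7*13*(-8)))/9 + (10/9)*9**2) = 17866 + (10*(2*(-8)/(2 + 13 - 728))/9 + (10/9)*81) = 17866 + (10*(2*(-8)/(-713))/9 + 90) = 17866 + (10*(2*(-8)*(-1/713))/9 + 90) = 17866 + ((10/9)*(16/713) + 90) = 17866 + (160/6417 + 90) = 17866 + 577690/6417 = 115223812/6417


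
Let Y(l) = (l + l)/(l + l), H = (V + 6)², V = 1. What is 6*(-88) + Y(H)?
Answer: -527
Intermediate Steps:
H = 49 (H = (1 + 6)² = 7² = 49)
Y(l) = 1 (Y(l) = (2*l)/((2*l)) = (2*l)*(1/(2*l)) = 1)
6*(-88) + Y(H) = 6*(-88) + 1 = -528 + 1 = -527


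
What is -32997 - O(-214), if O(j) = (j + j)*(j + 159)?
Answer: -56537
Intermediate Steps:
O(j) = 2*j*(159 + j) (O(j) = (2*j)*(159 + j) = 2*j*(159 + j))
-32997 - O(-214) = -32997 - 2*(-214)*(159 - 214) = -32997 - 2*(-214)*(-55) = -32997 - 1*23540 = -32997 - 23540 = -56537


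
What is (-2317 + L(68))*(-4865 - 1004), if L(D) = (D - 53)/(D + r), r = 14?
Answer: 1114986751/82 ≈ 1.3597e+7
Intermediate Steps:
L(D) = (-53 + D)/(14 + D) (L(D) = (D - 53)/(D + 14) = (-53 + D)/(14 + D))
(-2317 + L(68))*(-4865 - 1004) = (-2317 + (-53 + 68)/(14 + 68))*(-4865 - 1004) = (-2317 + 15/82)*(-5869) = -189979/82*(-5869) = 1114986751/82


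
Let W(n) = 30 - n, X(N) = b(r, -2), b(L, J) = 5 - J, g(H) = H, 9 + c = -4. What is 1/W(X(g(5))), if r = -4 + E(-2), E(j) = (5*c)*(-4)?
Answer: 1/23 ≈ 0.043478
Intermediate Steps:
c = -13 (c = -9 - 4 = -13)
E(j) = 260 (E(j) = (5*(-13))*(-4) = -65*(-4) = 260)
r = 256 (r = -4 + 260 = 256)
X(N) = 7 (X(N) = 5 - 1*(-2) = 5 + 2 = 7)
1/W(X(g(5))) = 1/(30 - 1*7) = 1/(30 - 7) = 1/23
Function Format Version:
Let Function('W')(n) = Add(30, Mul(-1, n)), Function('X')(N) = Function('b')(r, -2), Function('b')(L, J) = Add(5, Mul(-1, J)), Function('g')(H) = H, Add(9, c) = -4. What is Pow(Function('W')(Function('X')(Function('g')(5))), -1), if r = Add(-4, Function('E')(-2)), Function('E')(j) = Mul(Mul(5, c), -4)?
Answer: Rational(1, 23) ≈ 0.043478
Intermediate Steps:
c = -13 (c = Add(-9, -4) = -13)
Function('E')(j) = 260 (Function('E')(j) = Mul(Mul(5, -13), -4) = Mul(-65, -4) = 260)
r = 256 (r = Add(-4, 260) = 256)
Function('X')(N) = 7 (Function('X')(N) = Add(5, Mul(-1, -2)) = Add(5, 2) = 7)
Pow(Function('W')(Function('X')(Function('g')(5))), -1) = Pow(Add(30, Mul(-1, 7)), -1) = Pow(Add(30, -7), -1) = Pow(23, -1) = Rational(1, 23)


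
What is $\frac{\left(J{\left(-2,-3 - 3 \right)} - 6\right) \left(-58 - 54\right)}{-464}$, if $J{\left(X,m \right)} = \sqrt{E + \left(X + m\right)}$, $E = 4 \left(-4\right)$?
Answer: $- \frac{42}{29} + \frac{14 i \sqrt{6}}{29} \approx -1.4483 + 1.1825 i$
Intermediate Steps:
$E = -16$
$J{\left(X,m \right)} = \sqrt{-16 + X + m}$ ($J{\left(X,m \right)} = \sqrt{-16 + \left(X + m\right)} = \sqrt{-16 + X + m}$)
$\frac{\left(J{\left(-2,-3 - 3 \right)} - 6\right) \left(-58 - 54\right)}{-464} = \frac{\left(\sqrt{-16 - 2 - 6} - 6\right) \left(-58 - 54\right)}{-464} = - \frac{\left(\sqrt{-16 - 2 - 6} - 6\right) \left(-112\right)}{464} = - \frac{\left(\sqrt{-24} - 6\right) \left(-112\right)}{464} = - \frac{\left(2 i \sqrt{6} - 6\right) \left(-112\right)}{464} = - \frac{\left(-6 + 2 i \sqrt{6}\right) \left(-112\right)}{464} = - \frac{672 - 224 i \sqrt{6}}{464} = - \frac{42}{29} + \frac{14 i \sqrt{6}}{29}$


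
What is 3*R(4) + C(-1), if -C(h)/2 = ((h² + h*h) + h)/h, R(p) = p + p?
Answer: 26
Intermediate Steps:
R(p) = 2*p
C(h) = -2*(h + 2*h²)/h (C(h) = -2*((h² + h*h) + h)/h = -2*((h² + h²) + h)/h = -2*(2*h² + h)/h = -2*(h + 2*h²)/h)
3*R(4) + C(-1) = 3*(2*4) + (-2 - 4*(-1)) = 3*8 + (-2 + 4) = 24 + 2 = 26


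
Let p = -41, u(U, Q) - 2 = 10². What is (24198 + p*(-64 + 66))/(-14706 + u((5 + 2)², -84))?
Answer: -6029/3651 ≈ -1.6513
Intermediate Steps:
u(U, Q) = 102 (u(U, Q) = 2 + 10² = 2 + 100 = 102)
(24198 + p*(-64 + 66))/(-14706 + u((5 + 2)², -84)) = (24198 - 41*(-64 + 66))/(-14706 + 102) = (24198 - 41*2)/(-14604) = (24198 - 82)*(-1/14604) = 24116*(-1/14604) = -6029/3651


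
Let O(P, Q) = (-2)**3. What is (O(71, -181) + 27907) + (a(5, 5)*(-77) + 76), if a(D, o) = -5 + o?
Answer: 27975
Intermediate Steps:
O(P, Q) = -8
(O(71, -181) + 27907) + (a(5, 5)*(-77) + 76) = (-8 + 27907) + ((-5 + 5)*(-77) + 76) = 27899 + (0*(-77) + 76) = 27899 + (0 + 76) = 27899 + 76 = 27975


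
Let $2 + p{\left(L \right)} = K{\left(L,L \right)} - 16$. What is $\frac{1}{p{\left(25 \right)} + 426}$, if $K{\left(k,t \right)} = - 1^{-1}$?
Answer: $\frac{1}{407} \approx 0.002457$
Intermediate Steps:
$K{\left(k,t \right)} = -1$ ($K{\left(k,t \right)} = \left(-1\right) 1 = -1$)
$p{\left(L \right)} = -19$ ($p{\left(L \right)} = -2 - 17 = -19$)
$\frac{1}{p{\left(25 \right)} + 426} = \frac{1}{-19 + 426} = \frac{1}{407}$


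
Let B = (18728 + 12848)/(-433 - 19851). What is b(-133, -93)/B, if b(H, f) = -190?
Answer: 481745/3947 ≈ 122.05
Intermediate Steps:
B = -7894/5071 (B = 31576/(-20284) = 31576*(-1/20284) = -7894/5071 ≈ -1.5567)
b(-133, -93)/B = -190/(-7894/5071) = -190*(-5071/7894) = 481745/3947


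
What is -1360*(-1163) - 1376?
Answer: 1580304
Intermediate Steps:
-1360*(-1163) - 1376 = 1581680 - 1376 = 1580304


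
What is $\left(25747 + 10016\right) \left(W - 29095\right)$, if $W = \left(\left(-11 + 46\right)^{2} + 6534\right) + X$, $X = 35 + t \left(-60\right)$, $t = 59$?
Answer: $-888388683$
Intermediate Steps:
$X = -3505$ ($X = 35 + 59 \left(-60\right) = 35 - 3540 = -3505$)
$W = 4254$ ($W = \left(\left(-11 + 46\right)^{2} + 6534\right) - 3505 = \left(35^{2} + 6534\right) - 3505 = \left(1225 + 6534\right) - 3505 = 7759 - 3505 = 4254$)
$\left(25747 + 10016\right) \left(W - 29095\right) = \left(25747 + 10016\right) \left(4254 - 29095\right) = 35763 \left(-24841\right) = -888388683$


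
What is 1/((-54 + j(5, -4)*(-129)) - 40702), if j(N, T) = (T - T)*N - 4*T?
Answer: -1/42820 ≈ -2.3354e-5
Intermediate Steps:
j(N, T) = -4*T (j(N, T) = 0*N - 4*T = 0 - 4*T = -4*T)
1/((-54 + j(5, -4)*(-129)) - 40702) = 1/((-54 - 4*(-4)*(-129)) - 40702) = 1/((-54 + 16*(-129)) - 40702) = 1/((-54 - 2064) - 40702) = 1/(-2118 - 40702) = 1/(-42820) = -1/42820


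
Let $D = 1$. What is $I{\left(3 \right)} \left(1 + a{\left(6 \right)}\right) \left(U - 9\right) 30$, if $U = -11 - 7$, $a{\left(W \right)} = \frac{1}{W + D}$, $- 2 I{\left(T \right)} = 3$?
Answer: $\frac{9720}{7} \approx 1388.6$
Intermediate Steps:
$I{\left(T \right)} = - \frac{3}{2}$ ($I{\left(T \right)} = \left(- \frac{1}{2}\right) 3 = - \frac{3}{2}$)
$a{\left(W \right)} = \frac{1}{1 + W}$ ($a{\left(W \right)} = \frac{1}{W + 1} = \frac{1}{1 + W}$)
$U = -18$ ($U = -11 - 7 = -18$)
$I{\left(3 \right)} \left(1 + a{\left(6 \right)}\right) \left(U - 9\right) 30 = - \frac{3 \left(1 + \frac{1}{1 + 6}\right) \left(-18 - 9\right)}{2} \cdot 30 = - \frac{3 \left(1 + \frac{1}{7}\right) \left(-27\right)}{2} \cdot 30 = - \frac{3 \cdot \frac{8}{7} \left(-27\right)}{2} \cdot 30 = \left(- \frac{3}{2}\right) \left(- \frac{216}{7}\right) 30 = \frac{324}{7} \cdot 30 = \frac{9720}{7}$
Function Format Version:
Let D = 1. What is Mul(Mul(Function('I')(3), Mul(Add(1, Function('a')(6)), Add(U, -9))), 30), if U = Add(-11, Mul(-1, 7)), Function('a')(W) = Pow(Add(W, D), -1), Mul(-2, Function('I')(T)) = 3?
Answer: Rational(9720, 7) ≈ 1388.6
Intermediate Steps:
Function('I')(T) = Rational(-3, 2) (Function('I')(T) = Mul(Rational(-1, 2), 3) = Rational(-3, 2))
Function('a')(W) = Pow(Add(1, W), -1) (Function('a')(W) = Pow(Add(W, 1), -1) = Pow(Add(1, W), -1))
U = -18 (U = Add(-11, -7) = -18)
Mul(Mul(Function('I')(3), Mul(Add(1, Function('a')(6)), Add(U, -9))), 30) = Mul(Mul(Rational(-3, 2), Mul(Add(1, Pow(Add(1, 6), -1)), Add(-18, -9))), 30) = Mul(Mul(Rational(-3, 2), Mul(Add(1, Pow(7, -1)), -27)), 30) = Mul(Mul(Rational(-3, 2), Mul(Add(1, Rational(1, 7)), -27)), 30) = Mul(Mul(Rational(-3, 2), Mul(Rational(8, 7), -27)), 30) = Mul(Mul(Rational(-3, 2), Rational(-216, 7)), 30) = Mul(Rational(324, 7), 30) = Rational(9720, 7)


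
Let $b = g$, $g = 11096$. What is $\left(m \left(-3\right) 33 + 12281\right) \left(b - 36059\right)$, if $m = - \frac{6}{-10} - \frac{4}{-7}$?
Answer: $- \frac{10628646288}{35} \approx -3.0368 \cdot 10^{8}$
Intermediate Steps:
$m = \frac{41}{35}$ ($m = \left(-6\right) \left(- \frac{1}{10}\right) - - \frac{4}{7} = \frac{3}{5} + \frac{4}{7} = \frac{41}{35} \approx 1.1714$)
$b = 11096$
$\left(m \left(-3\right) 33 + 12281\right) \left(b - 36059\right) = \left(\frac{41}{35} \left(-3\right) 33 + 12281\right) \left(11096 - 36059\right) = \left(\left(- \frac{123}{35}\right) 33 + 12281\right) \left(-24963\right) = \left(- \frac{4059}{35} + 12281\right) \left(-24963\right) = \frac{425776}{35} \left(-24963\right) = - \frac{10628646288}{35}$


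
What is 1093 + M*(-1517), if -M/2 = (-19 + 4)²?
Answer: 683743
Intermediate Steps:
M = -450 (M = -2*(-19 + 4)² = -2*(-15)² = -2*225 = -450)
1093 + M*(-1517) = 1093 - 450*(-1517) = 1093 + 682650 = 683743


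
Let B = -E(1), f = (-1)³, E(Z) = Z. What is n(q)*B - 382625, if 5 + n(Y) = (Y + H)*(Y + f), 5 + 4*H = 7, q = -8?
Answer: -765375/2 ≈ -3.8269e+5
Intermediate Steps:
H = ½ (H = -5/4 + (¼)*7 = -5/4 + 7/4 = ½ ≈ 0.50000)
f = -1
B = -1 (B = -1*1 = -1)
n(Y) = -5 + (½ + Y)*(-1 + Y) (n(Y) = -5 + (Y + ½)*(Y - 1) = -5 + (½ + Y)*(-1 + Y))
n(q)*B - 382625 = (-11/2 + (-8)² - ½*(-8))*(-1) - 382625 = (-11/2 + 64 + 4)*(-1) - 382625 = (125/2)*(-1) - 382625 = -125/2 - 382625 = -765375/2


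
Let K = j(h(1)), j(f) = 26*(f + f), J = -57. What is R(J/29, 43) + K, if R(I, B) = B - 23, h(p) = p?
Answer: 72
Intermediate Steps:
j(f) = 52*f (j(f) = 26*(2*f) = 52*f)
R(I, B) = -23 + B
K = 52 (K = 52*1 = 52)
R(J/29, 43) + K = (-23 + 43) + 52 = 20 + 52 = 72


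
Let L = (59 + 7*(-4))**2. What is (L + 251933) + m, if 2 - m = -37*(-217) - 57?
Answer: 244924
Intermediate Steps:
m = -7970 (m = 2 - (-37*(-217) - 57) = 2 - (8029 - 57) = 2 - 1*7972 = 2 - 7972 = -7970)
L = 961 (L = (59 - 28)**2 = 31**2 = 961)
(L + 251933) + m = (961 + 251933) - 7970 = 252894 - 7970 = 244924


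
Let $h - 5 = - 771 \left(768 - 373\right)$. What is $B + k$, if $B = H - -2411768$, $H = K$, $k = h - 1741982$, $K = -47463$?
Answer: $317783$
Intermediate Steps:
$h = -304540$ ($h = 5 - 771 \left(768 - 373\right) = 5 - 304545 = -304540$)
$k = -2046522$ ($k = -304540 - 1741982 = -2046522$)
$H = -47463$
$B = 2364305$ ($B = -47463 - -2411768 = -47463 + 2411768 = 2364305$)
$B + k = 2364305 - 2046522 = 317783$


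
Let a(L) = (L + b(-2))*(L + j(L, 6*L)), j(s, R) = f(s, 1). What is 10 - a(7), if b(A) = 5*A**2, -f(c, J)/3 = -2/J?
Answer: -341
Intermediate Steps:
f(c, J) = 6/J (f(c, J) = -(-6)/J = 6/J)
j(s, R) = 6 (j(s, R) = 6/1 = 6*1 = 6)
a(L) = (6 + L)*(20 + L) (a(L) = (L + 5*(-2)**2)*(L + 6) = (L + 5*4)*(6 + L) = (L + 20)*(6 + L) = (20 + L)*(6 + L) = (6 + L)*(20 + L))
10 - a(7) = 10 - (120 + 7**2 + 26*7) = 10 - (120 + 49 + 182) = 10 - 1*351 = 10 - 351 = -341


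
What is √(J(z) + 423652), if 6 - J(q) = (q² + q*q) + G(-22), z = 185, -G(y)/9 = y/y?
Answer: √355217 ≈ 596.00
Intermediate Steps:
G(y) = -9 (G(y) = -9*y/y = -9*1 = -9)
J(q) = 15 - 2*q² (J(q) = 6 - ((q² + q*q) - 9) = 6 - ((q² + q²) - 9) = 6 - (2*q² - 9) = 6 - (-9 + 2*q²) = 6 + (9 - 2*q²) = 15 - 2*q²)
√(J(z) + 423652) = √((15 - 2*185²) + 423652) = √((15 - 2*34225) + 423652) = √((15 - 68450) + 423652) = √(-68435 + 423652) = √355217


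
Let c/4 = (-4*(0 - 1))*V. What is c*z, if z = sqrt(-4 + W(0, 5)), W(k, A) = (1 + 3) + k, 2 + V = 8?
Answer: 0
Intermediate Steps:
V = 6 (V = -2 + 8 = 6)
W(k, A) = 4 + k
c = 96 (c = 4*(-4*(0 - 1)*6) = 4*(-4*(-1)*6) = 4*(4*6) = 4*24 = 96)
z = 0 (z = sqrt(-4 + (4 + 0)) = sqrt(-4 + 4) = sqrt(0) = 0)
c*z = 96*0 = 0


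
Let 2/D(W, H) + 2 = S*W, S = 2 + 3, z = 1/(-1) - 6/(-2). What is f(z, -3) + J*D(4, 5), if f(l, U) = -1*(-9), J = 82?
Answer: 163/9 ≈ 18.111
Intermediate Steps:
z = 2 (z = 1*(-1) - 6*(-½) = -1 + 3 = 2)
f(l, U) = 9
S = 5
D(W, H) = 2/(-2 + 5*W)
f(z, -3) + J*D(4, 5) = 9 + 82*(2/(-2 + 5*4)) = 9 + 82*(2/(-2 + 20)) = 9 + 82*(2/18) = 9 + 82*(2*(1/18)) = 9 + 82*(⅑) = 9 + 82/9 = 163/9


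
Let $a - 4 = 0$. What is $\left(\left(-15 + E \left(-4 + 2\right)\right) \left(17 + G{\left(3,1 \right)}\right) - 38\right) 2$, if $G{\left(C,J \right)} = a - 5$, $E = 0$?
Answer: $-556$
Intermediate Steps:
$a = 4$ ($a = 4 + 0 = 4$)
$G{\left(C,J \right)} = -1$ ($G{\left(C,J \right)} = 4 - 5 = -1$)
$\left(\left(-15 + E \left(-4 + 2\right)\right) \left(17 + G{\left(3,1 \right)}\right) - 38\right) 2 = \left(\left(-15 + 0 \left(-4 + 2\right)\right) \left(17 - 1\right) - 38\right) 2 = \left(\left(-15 + 0 \left(-2\right)\right) 16 - 38\right) 2 = \left(\left(-15 + 0\right) 16 - 38\right) 2 = \left(\left(-15\right) 16 - 38\right) 2 = \left(-240 - 38\right) 2 = \left(-278\right) 2 = -556$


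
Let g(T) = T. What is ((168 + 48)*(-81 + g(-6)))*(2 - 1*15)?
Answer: 244296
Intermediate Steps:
((168 + 48)*(-81 + g(-6)))*(2 - 1*15) = ((168 + 48)*(-81 - 6))*(2 - 1*15) = (216*(-87))*(2 - 15) = -18792*(-13) = 244296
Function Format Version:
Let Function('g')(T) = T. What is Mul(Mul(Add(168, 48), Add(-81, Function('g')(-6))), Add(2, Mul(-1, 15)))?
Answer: 244296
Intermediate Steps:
Mul(Mul(Add(168, 48), Add(-81, Function('g')(-6))), Add(2, Mul(-1, 15))) = Mul(Mul(Add(168, 48), Add(-81, -6)), Add(2, Mul(-1, 15))) = Mul(Mul(216, -87), Add(2, -15)) = Mul(-18792, -13) = 244296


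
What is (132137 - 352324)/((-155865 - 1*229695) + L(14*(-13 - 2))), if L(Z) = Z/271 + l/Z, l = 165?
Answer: 835389478/1462820561 ≈ 0.57108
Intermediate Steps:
L(Z) = 165/Z + Z/271 (L(Z) = Z/271 + 165/Z = 165/Z + Z/271)
(132137 - 352324)/((-155865 - 1*229695) + L(14*(-13 - 2))) = (132137 - 352324)/((-155865 - 1*229695) + (165/((14*(-13 - 2))) + (14*(-13 - 2))/271)) = -220187/((-155865 - 229695) + (165/((14*(-15))) + (14*(-15))/271)) = -220187/(-385560 + (165/(-210) + (1/271)*(-210))) = -220187/(-385560 + (165*(-1/210) - 210/271)) = -220187/(-385560 + (-11/14 - 210/271)) = -220187/(-385560 - 5921/3794) = -220187/(-1462820561/3794) = -220187*(-3794/1462820561) = 835389478/1462820561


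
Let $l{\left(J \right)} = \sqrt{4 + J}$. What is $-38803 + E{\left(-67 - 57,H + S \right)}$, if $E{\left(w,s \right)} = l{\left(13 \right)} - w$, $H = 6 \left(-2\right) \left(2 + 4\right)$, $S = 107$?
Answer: $-38679 + \sqrt{17} \approx -38675.0$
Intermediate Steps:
$H = -72$ ($H = \left(-12\right) 6 = -72$)
$E{\left(w,s \right)} = \sqrt{17} - w$ ($E{\left(w,s \right)} = \sqrt{4 + 13} - w = \sqrt{17} - w$)
$-38803 + E{\left(-67 - 57,H + S \right)} = -38803 + \left(\sqrt{17} - \left(-67 - 57\right)\right) = -38803 + \left(\sqrt{17} - -124\right) = -38803 + \left(\sqrt{17} + 124\right) = -38803 + \left(124 + \sqrt{17}\right) = -38679 + \sqrt{17}$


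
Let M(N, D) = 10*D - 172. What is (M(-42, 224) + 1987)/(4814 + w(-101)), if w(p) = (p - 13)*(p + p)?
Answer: 4055/27842 ≈ 0.14564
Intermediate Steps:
M(N, D) = -172 + 10*D
w(p) = 2*p*(-13 + p) (w(p) = (-13 + p)*(2*p) = 2*p*(-13 + p))
(M(-42, 224) + 1987)/(4814 + w(-101)) = ((-172 + 10*224) + 1987)/(4814 + 2*(-101)*(-13 - 101)) = ((-172 + 2240) + 1987)/(4814 + 2*(-101)*(-114)) = (2068 + 1987)/(4814 + 23028) = 4055/27842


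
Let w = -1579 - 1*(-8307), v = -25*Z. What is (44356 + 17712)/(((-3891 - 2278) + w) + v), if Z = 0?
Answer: 62068/559 ≈ 111.03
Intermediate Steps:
v = 0 (v = -25*0 = 0)
w = 6728 (w = -1579 + 8307 = 6728)
(44356 + 17712)/(((-3891 - 2278) + w) + v) = (44356 + 17712)/(((-3891 - 2278) + 6728) + 0) = 62068/((-6169 + 6728) + 0) = 62068/(559 + 0) = 62068/559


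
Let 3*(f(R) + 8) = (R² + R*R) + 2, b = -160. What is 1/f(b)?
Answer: 3/51178 ≈ 5.8619e-5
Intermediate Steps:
f(R) = -22/3 + 2*R²/3 (f(R) = -8 + ((R² + R*R) + 2)/3 = -8 + ((R² + R²) + 2)/3 = -8 + (2*R² + 2)/3 = -8 + (2 + 2*R²)/3 = -8 + (⅔ + 2*R²/3) = -22/3 + 2*R²/3)
1/f(b) = 1/(-22/3 + (⅔)*(-160)²) = 1/(-22/3 + (⅔)*25600) = 1/(-22/3 + 51200/3) = 1/(51178/3) = 3/51178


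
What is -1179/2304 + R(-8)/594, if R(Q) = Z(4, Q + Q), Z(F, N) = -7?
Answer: -39803/76032 ≈ -0.52350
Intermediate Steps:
R(Q) = -7
-1179/2304 + R(-8)/594 = -1179/2304 - 7/594 = -1179*1/2304 - 7*1/594 = -131/256 - 7/594 = -39803/76032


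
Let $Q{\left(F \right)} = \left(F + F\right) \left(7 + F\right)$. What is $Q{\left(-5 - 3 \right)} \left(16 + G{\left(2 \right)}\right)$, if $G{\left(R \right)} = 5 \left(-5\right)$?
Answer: $-144$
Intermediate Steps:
$Q{\left(F \right)} = 2 F \left(7 + F\right)$
$G{\left(R \right)} = -25$
$Q{\left(-5 - 3 \right)} \left(16 + G{\left(2 \right)}\right) = 2 \left(-5 - 3\right) \left(7 - 8\right) \left(16 - 25\right) = 2 \left(-5 - 3\right) \left(7 - 8\right) \left(-9\right) = 2 \left(-8\right) \left(7 - 8\right) \left(-9\right) = 2 \left(-8\right) \left(-1\right) \left(-9\right) = 16 \left(-9\right) = -144$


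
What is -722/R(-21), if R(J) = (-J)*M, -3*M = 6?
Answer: 361/21 ≈ 17.190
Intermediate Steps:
M = -2 (M = -⅓*6 = -2)
R(J) = 2*J (R(J) = -J*(-2) = 2*J)
-722/R(-21) = -722/(2*(-21)) = -722/(-42) = -722*(-1/42) = 361/21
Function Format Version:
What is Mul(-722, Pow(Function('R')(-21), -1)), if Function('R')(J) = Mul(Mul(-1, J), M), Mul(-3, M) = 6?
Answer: Rational(361, 21) ≈ 17.190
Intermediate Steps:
M = -2 (M = Mul(Rational(-1, 3), 6) = -2)
Function('R')(J) = Mul(2, J) (Function('R')(J) = Mul(Mul(-1, J), -2) = Mul(2, J))
Mul(-722, Pow(Function('R')(-21), -1)) = Mul(-722, Pow(Mul(2, -21), -1)) = Mul(-722, Pow(-42, -1)) = Mul(-722, Rational(-1, 42)) = Rational(361, 21)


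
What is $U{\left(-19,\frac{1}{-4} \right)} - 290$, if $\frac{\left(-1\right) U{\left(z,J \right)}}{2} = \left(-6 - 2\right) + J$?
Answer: $- \frac{547}{2} \approx -273.5$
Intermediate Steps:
$U{\left(z,J \right)} = 16 - 2 J$ ($U{\left(z,J \right)} = - 2 \left(\left(-6 - 2\right) + J\right) = - 2 \left(-8 + J\right) = 16 - 2 J$)
$U{\left(-19,\frac{1}{-4} \right)} - 290 = \left(16 - \frac{2}{-4}\right) - 290 = \left(16 - - \frac{1}{2}\right) - 290 = \left(16 + \frac{1}{2}\right) - 290 = \frac{33}{2} - 290 = - \frac{547}{2}$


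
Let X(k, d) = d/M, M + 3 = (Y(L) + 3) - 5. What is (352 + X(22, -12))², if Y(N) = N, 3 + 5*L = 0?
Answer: 6145441/49 ≈ 1.2542e+5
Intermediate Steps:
L = -⅗ (L = -⅗ + (⅕)*0 = -⅗ + 0 = -⅗ ≈ -0.60000)
M = -28/5 (M = -3 + ((-⅗ + 3) - 5) = -3 + (12/5 - 5) = -3 - 13/5 = -28/5 ≈ -5.6000)
X(k, d) = -5*d/28 (X(k, d) = d/(-28/5) = d*(-5/28) = -5*d/28)
(352 + X(22, -12))² = (352 - 5/28*(-12))² = (352 + 15/7)² = (2479/7)² = 6145441/49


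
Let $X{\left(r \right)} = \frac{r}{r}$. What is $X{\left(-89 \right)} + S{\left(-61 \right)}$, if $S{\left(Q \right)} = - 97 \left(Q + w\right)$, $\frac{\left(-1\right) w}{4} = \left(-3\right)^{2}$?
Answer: $9410$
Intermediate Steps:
$w = -36$ ($w = - 4 \left(-3\right)^{2} = \left(-4\right) 9 = -36$)
$X{\left(r \right)} = 1$
$S{\left(Q \right)} = 3492 - 97 Q$ ($S{\left(Q \right)} = - 97 \left(Q - 36\right) = - 97 \left(-36 + Q\right) = 3492 - 97 Q$)
$X{\left(-89 \right)} + S{\left(-61 \right)} = 1 + \left(3492 - -5917\right) = 1 + \left(3492 + 5917\right) = 1 + 9409 = 9410$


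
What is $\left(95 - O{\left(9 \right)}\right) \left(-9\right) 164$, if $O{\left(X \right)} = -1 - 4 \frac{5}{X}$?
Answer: $-144976$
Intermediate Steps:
$O{\left(X \right)} = -1 - \frac{20}{X}$
$\left(95 - O{\left(9 \right)}\right) \left(-9\right) 164 = \left(95 - \frac{-20 - 9}{9}\right) \left(-9\right) 164 = \left(95 - \frac{1}{9} \left(-29\right)\right) \left(-9\right) 164 = \left(95 - - \frac{29}{9}\right) \left(-9\right) 164 = \left(95 + \frac{29}{9}\right) \left(-9\right) 164 = \frac{884}{9} \left(-9\right) 164 = \left(-884\right) 164 = -144976$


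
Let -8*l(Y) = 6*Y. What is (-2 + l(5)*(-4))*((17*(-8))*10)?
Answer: -17680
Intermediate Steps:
l(Y) = -3*Y/4
(-2 + l(5)*(-4))*((17*(-8))*10) = (-2 - ¾*5*(-4))*((17*(-8))*10) = (-2 - 15/4*(-4))*(-136*10) = (-2 + 15)*(-1360) = 13*(-1360) = -17680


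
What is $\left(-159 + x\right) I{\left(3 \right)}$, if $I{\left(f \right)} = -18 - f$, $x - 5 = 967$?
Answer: $-17073$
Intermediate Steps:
$x = 972$ ($x = 5 + 967 = 972$)
$\left(-159 + x\right) I{\left(3 \right)} = \left(-159 + 972\right) \left(-18 - 3\right) = 813 \left(-18 - 3\right) = 813 \left(-21\right) = -17073$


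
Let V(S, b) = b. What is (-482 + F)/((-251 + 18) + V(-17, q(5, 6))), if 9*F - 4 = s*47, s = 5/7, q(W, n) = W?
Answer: 30103/14364 ≈ 2.0957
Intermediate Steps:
s = 5/7 (s = 5*(1/7) = 5/7 ≈ 0.71429)
F = 263/63 (F = 4/9 + ((5/7)*47)/9 = 4/9 + (1/9)*(235/7) = 4/9 + 235/63 = 263/63 ≈ 4.1746)
(-482 + F)/((-251 + 18) + V(-17, q(5, 6))) = (-482 + 263/63)/((-251 + 18) + 5) = -30103/(63*(-233 + 5)) = -30103/63/(-228) = -30103/63*(-1/228) = 30103/14364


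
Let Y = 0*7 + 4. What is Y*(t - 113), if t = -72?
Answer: -740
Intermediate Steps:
Y = 4 (Y = 0 + 4 = 4)
Y*(t - 113) = 4*(-72 - 113) = 4*(-185) = -740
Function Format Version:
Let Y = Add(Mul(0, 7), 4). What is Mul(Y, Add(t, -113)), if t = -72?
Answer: -740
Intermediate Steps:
Y = 4 (Y = Add(0, 4) = 4)
Mul(Y, Add(t, -113)) = Mul(4, Add(-72, -113)) = Mul(4, -185) = -740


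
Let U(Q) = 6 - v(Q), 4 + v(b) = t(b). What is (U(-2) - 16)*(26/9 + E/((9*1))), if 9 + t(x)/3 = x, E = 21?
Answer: 141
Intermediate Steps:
t(x) = -27 + 3*x
v(b) = -31 + 3*b (v(b) = -4 + (-27 + 3*b) = -31 + 3*b)
U(Q) = 37 - 3*Q (U(Q) = 6 - (-31 + 3*Q) = 6 + (31 - 3*Q) = 37 - 3*Q)
(U(-2) - 16)*(26/9 + E/((9*1))) = ((37 - 3*(-2)) - 16)*(26/9 + 21/((9*1))) = ((37 + 6) - 16)*(26*(1/9) + 21/9) = (43 - 16)*(26/9 + 21*(1/9)) = 27*(26/9 + 7/3) = 27*(47/9) = 141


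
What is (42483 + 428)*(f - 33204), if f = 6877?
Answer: -1129717897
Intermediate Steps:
(42483 + 428)*(f - 33204) = (42483 + 428)*(6877 - 33204) = 42911*(-26327) = -1129717897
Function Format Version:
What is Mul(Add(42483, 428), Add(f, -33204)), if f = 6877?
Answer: -1129717897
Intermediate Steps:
Mul(Add(42483, 428), Add(f, -33204)) = Mul(Add(42483, 428), Add(6877, -33204)) = Mul(42911, -26327) = -1129717897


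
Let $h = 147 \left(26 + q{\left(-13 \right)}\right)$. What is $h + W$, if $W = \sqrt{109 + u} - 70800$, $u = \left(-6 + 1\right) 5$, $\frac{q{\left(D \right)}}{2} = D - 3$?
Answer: $-71682 + 2 \sqrt{21} \approx -71673.0$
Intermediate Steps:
$q{\left(D \right)} = -6 + 2 D$ ($q{\left(D \right)} = 2 \left(D - 3\right) = 2 \left(-3 + D\right) = -6 + 2 D$)
$u = -25$ ($u = \left(-5\right) 5 = -25$)
$h = -882$ ($h = 147 \left(26 + \left(-6 + 2 \left(-13\right)\right)\right) = 147 \left(26 - 32\right) = 147 \left(-6\right) = -882$)
$W = -70800 + 2 \sqrt{21}$ ($W = \sqrt{109 - 25} - 70800 = \sqrt{84} - 70800 = 2 \sqrt{21} - 70800 = -70800 + 2 \sqrt{21} \approx -70791.0$)
$h + W = -882 - \left(70800 - 2 \sqrt{21}\right) = -71682 + 2 \sqrt{21}$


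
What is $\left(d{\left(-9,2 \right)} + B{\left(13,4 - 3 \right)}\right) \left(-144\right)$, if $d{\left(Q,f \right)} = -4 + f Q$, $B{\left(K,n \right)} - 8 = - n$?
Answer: $2160$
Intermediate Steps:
$B{\left(K,n \right)} = 8 - n$
$d{\left(Q,f \right)} = -4 + Q f$
$\left(d{\left(-9,2 \right)} + B{\left(13,4 - 3 \right)}\right) \left(-144\right) = \left(\left(-4 - 18\right) + \left(8 - \left(4 - 3\right)\right)\right) \left(-144\right) = \left(\left(-4 - 18\right) + \left(8 - 1\right)\right) \left(-144\right) = \left(-22 + \left(8 - 1\right)\right) \left(-144\right) = \left(-22 + 7\right) \left(-144\right) = \left(-15\right) \left(-144\right) = 2160$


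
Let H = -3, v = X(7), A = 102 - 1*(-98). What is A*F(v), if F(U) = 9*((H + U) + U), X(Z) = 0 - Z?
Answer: -30600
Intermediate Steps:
X(Z) = -Z
A = 200 (A = 102 + 98 = 200)
v = -7 (v = -1*7 = -7)
F(U) = -27 + 18*U (F(U) = 9*((-3 + U) + U) = 9*(-3 + 2*U) = -27 + 18*U)
A*F(v) = 200*(-27 + 18*(-7)) = 200*(-27 - 126) = 200*(-153) = -30600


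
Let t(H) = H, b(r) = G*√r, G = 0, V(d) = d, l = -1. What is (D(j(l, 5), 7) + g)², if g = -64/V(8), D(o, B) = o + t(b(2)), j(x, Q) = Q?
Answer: 9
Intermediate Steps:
b(r) = 0 (b(r) = 0*√r = 0)
D(o, B) = o (D(o, B) = o + 0 = o)
g = -8 (g = -64/8 = -64*⅛ = -8)
(D(j(l, 5), 7) + g)² = (5 - 8)² = (-3)² = 9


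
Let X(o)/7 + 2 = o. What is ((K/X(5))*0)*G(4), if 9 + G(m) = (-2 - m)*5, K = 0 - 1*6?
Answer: 0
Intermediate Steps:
X(o) = -14 + 7*o
K = -6 (K = 0 - 6 = -6)
G(m) = -19 - 5*m (G(m) = -9 + (-2 - m)*5 = -9 + (-10 - 5*m) = -19 - 5*m)
((K/X(5))*0)*G(4) = (-6/(-14 + 7*5)*0)*(-19 - 5*4) = (-6/(-14 + 35)*0)*(-19 - 20) = (-6/21*0)*(-39) = (-6*1/21*0)*(-39) = -2/7*0*(-39) = 0*(-39) = 0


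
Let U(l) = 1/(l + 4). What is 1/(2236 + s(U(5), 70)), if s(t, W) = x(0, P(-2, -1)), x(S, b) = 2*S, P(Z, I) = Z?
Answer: 1/2236 ≈ 0.00044723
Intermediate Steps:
U(l) = 1/(4 + l)
s(t, W) = 0 (s(t, W) = 2*0 = 0)
1/(2236 + s(U(5), 70)) = 1/(2236 + 0) = 1/2236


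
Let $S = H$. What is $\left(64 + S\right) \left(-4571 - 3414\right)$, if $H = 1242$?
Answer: $-10428410$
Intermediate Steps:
$S = 1242$
$\left(64 + S\right) \left(-4571 - 3414\right) = \left(64 + 1242\right) \left(-4571 - 3414\right) = 1306 \left(-7985\right) = -10428410$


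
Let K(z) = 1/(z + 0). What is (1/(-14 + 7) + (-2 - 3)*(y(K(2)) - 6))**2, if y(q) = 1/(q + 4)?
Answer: 3279721/3969 ≈ 826.33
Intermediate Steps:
K(z) = 1/z
y(q) = 1/(4 + q)
(1/(-14 + 7) + (-2 - 3)*(y(K(2)) - 6))**2 = (1/(-14 + 7) + (-2 - 3)*(1/(4 + 1/2) - 6))**2 = (1/(-7) - 5*(1/(4 + 1/2) - 6))**2 = (-1/7 - 5*(1/(9/2) - 6))**2 = (-1/7 - 5*(2/9 - 6))**2 = (-1/7 - 5*(-52/9))**2 = (-1/7 + 260/9)**2 = (1811/63)**2 = 3279721/3969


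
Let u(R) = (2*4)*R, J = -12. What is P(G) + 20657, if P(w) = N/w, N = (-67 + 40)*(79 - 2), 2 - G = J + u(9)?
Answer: 1200185/58 ≈ 20693.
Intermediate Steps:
u(R) = 8*R
G = -58 (G = 2 - (-12 + 8*9) = 2 - (-12 + 72) = 2 - 1*60 = 2 - 60 = -58)
N = -2079 (N = -27*77 = -2079)
P(w) = -2079/w
P(G) + 20657 = -2079/(-58) + 20657 = -2079*(-1/58) + 20657 = 2079/58 + 20657 = 1200185/58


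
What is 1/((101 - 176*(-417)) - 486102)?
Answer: -1/412609 ≈ -2.4236e-6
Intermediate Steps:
1/((101 - 176*(-417)) - 486102) = 1/((101 + 73392) - 486102) = 1/(73493 - 486102) = 1/(-412609) = -1/412609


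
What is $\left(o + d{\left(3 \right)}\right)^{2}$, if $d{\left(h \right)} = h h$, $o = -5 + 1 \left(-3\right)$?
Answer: $1$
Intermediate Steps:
$o = -8$ ($o = -5 - 3 = -8$)
$d{\left(h \right)} = h^{2}$
$\left(o + d{\left(3 \right)}\right)^{2} = \left(-8 + 3^{2}\right)^{2} = \left(-8 + 9\right)^{2} = 1^{2} = 1$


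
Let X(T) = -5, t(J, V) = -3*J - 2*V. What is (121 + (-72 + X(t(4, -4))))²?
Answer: 1936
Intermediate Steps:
(121 + (-72 + X(t(4, -4))))² = (121 + (-72 - 5))² = (121 - 77)² = 44² = 1936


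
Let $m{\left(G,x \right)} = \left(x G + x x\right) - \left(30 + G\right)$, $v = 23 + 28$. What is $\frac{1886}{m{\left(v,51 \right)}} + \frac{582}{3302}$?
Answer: $\frac{4603997}{8454771} \approx 0.54454$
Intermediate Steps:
$v = 51$
$m{\left(G,x \right)} = -30 + x^{2} - G + G x$ ($m{\left(G,x \right)} = \left(G x + x^{2}\right) - \left(30 + G\right) = \left(x^{2} + G x\right) - \left(30 + G\right) = -30 + x^{2} - G + G x$)
$\frac{1886}{m{\left(v,51 \right)}} + \frac{582}{3302} = \frac{1886}{-30 + 51^{2} - 51 + 51 \cdot 51} + \frac{582}{3302} = \frac{1886}{-30 + 2601 - 51 + 2601} + 582 \cdot \frac{1}{3302} = \frac{1886}{5121} + \frac{291}{1651} = \frac{4603997}{8454771}$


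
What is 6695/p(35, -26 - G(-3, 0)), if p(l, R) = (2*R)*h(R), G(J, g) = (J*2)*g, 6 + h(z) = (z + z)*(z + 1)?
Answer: -515/5176 ≈ -0.099498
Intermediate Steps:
h(z) = -6 + 2*z*(1 + z) (h(z) = -6 + (z + z)*(z + 1) = -6 + (2*z)*(1 + z) = -6 + 2*z*(1 + z))
G(J, g) = 2*J*g (G(J, g) = (2*J)*g = 2*J*g)
p(l, R) = 2*R*(-6 + 2*R + 2*R**2) (p(l, R) = (2*R)*(-6 + 2*R + 2*R**2) = 2*R*(-6 + 2*R + 2*R**2))
6695/p(35, -26 - G(-3, 0)) = 6695/((4*(-26 - 2*(-3)*0)*(-3 + (-26 - 2*(-3)*0) + (-26 - 2*(-3)*0)**2))) = 6695/((4*(-26 - 1*0)*(-3 + (-26 - 1*0) + (-26 - 1*0)**2))) = 6695/((4*(-26 + 0)*(-3 + (-26 + 0) + (-26 + 0)**2))) = 6695/((4*(-26)*(-3 - 26 + (-26)**2))) = 6695/((4*(-26)*(-3 - 26 + 676))) = 6695/((4*(-26)*647)) = 6695/(-67288) = 6695*(-1/67288) = -515/5176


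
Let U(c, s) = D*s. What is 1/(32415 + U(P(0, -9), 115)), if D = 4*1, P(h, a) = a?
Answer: 1/32875 ≈ 3.0418e-5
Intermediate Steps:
D = 4
U(c, s) = 4*s
1/(32415 + U(P(0, -9), 115)) = 1/(32415 + 4*115) = 1/(32415 + 460) = 1/32875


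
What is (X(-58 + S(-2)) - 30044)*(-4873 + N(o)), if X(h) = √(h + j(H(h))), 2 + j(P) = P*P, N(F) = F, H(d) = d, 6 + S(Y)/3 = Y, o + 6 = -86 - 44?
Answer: 150490396 - 20036*√415 ≈ 1.5008e+8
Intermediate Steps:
o = -136 (o = -6 + (-86 - 44) = -6 - 130 = -136)
S(Y) = -18 + 3*Y
j(P) = -2 + P² (j(P) = -2 + P*P = -2 + P²)
X(h) = √(-2 + h + h²) (X(h) = √(h + (-2 + h²)) = √(-2 + h + h²))
(X(-58 + S(-2)) - 30044)*(-4873 + N(o)) = (√(-2 + (-58 + (-18 + 3*(-2))) + (-58 + (-18 + 3*(-2)))²) - 30044)*(-4873 - 136) = (√(-2 + (-58 + (-18 - 6)) + (-58 + (-18 - 6))²) - 30044)*(-5009) = (√(-2 + (-58 - 24) + (-58 - 24)²) - 30044)*(-5009) = (√(-2 - 82 + (-82)²) - 30044)*(-5009) = (√(-2 - 82 + 6724) - 30044)*(-5009) = (√6640 - 30044)*(-5009) = (4*√415 - 30044)*(-5009) = (-30044 + 4*√415)*(-5009) = 150490396 - 20036*√415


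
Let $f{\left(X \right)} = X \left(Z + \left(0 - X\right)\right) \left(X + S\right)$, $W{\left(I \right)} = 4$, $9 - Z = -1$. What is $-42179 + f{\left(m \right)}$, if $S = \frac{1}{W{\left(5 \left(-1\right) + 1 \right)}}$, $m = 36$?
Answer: $-76109$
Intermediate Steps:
$Z = 10$ ($Z = 9 - -1 = 9 + 1 = 10$)
$S = \frac{1}{4} \approx 0.25$
$f{\left(X \right)} = X \left(10 - X\right) \left(\frac{1}{4} + X\right)$ ($f{\left(X \right)} = X \left(10 + \left(0 - X\right)\right) \left(X + \frac{1}{4}\right) = X \left(10 - X\right) \left(\frac{1}{4} + X\right)$)
$-42179 + f{\left(m \right)} = -42179 + \frac{1}{4} \cdot 36 \left(10 - 4 \cdot 36^{2} + 39 \cdot 36\right) = -42179 + \frac{1}{4} \cdot 36 \left(10 - 5184 + 1404\right) = -42179 + \frac{1}{4} \cdot 36 \left(-3770\right) = -42179 - 33930 = -76109$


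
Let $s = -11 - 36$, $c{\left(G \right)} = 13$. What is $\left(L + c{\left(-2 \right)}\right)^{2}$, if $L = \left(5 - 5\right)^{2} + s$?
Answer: $1156$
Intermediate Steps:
$s = -47$ ($s = -11 - 36 = -47$)
$L = -47$ ($L = \left(5 - 5\right)^{2} - 47 = 0^{2} - 47 = 0 - 47 = -47$)
$\left(L + c{\left(-2 \right)}\right)^{2} = \left(-47 + 13\right)^{2} = \left(-34\right)^{2} = 1156$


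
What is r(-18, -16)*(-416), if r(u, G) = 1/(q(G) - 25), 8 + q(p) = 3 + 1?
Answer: 416/29 ≈ 14.345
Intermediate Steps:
q(p) = -4 (q(p) = -8 + (3 + 1) = -8 + 4 = -4)
r(u, G) = -1/29 (r(u, G) = 1/(-4 - 25) = 1/(-29) = -1/29)
r(-18, -16)*(-416) = -1/29*(-416) = 416/29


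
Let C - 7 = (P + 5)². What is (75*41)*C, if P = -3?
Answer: 33825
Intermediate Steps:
C = 11 (C = 7 + (-3 + 5)² = 7 + 2² = 7 + 4 = 11)
(75*41)*C = (75*41)*11 = 3075*11 = 33825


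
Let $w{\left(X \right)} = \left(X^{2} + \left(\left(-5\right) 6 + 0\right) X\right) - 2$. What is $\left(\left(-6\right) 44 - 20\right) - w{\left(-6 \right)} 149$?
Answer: $-32170$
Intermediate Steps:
$w{\left(X \right)} = -2 + X^{2} - 30 X$ ($w{\left(X \right)} = \left(X^{2} + \left(-30 + 0\right) X\right) - 2 = \left(X^{2} - 30 X\right) - 2 = -2 + X^{2} - 30 X$)
$\left(\left(-6\right) 44 - 20\right) - w{\left(-6 \right)} 149 = \left(\left(-6\right) 44 - 20\right) - \left(-2 + \left(-6\right)^{2} - -180\right) 149 = \left(-264 - 20\right) - \left(-2 + 36 + 180\right) 149 = -284 - 214 \cdot 149 = -284 - 31886 = -32170$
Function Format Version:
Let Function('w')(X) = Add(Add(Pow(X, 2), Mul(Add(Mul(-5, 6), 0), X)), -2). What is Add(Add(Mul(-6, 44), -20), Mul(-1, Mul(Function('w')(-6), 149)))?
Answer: -32170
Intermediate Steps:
Function('w')(X) = Add(-2, Pow(X, 2), Mul(-30, X)) (Function('w')(X) = Add(Add(Pow(X, 2), Mul(Add(-30, 0), X)), -2) = Add(Add(Pow(X, 2), Mul(-30, X)), -2) = Add(-2, Pow(X, 2), Mul(-30, X)))
Add(Add(Mul(-6, 44), -20), Mul(-1, Mul(Function('w')(-6), 149))) = Add(Add(Mul(-6, 44), -20), Mul(-1, Mul(Add(-2, Pow(-6, 2), Mul(-30, -6)), 149))) = Add(Add(-264, -20), Mul(-1, Mul(Add(-2, 36, 180), 149))) = Add(-284, Mul(-1, Mul(214, 149))) = Add(-284, Mul(-1, 31886)) = Add(-284, -31886) = -32170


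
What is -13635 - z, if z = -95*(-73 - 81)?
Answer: -28265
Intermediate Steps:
z = 14630 (z = -95*(-154) = 14630)
-13635 - z = -13635 - 1*14630 = -13635 - 14630 = -28265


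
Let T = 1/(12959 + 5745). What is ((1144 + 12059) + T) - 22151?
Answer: -167363391/18704 ≈ -8948.0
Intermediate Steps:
T = 1/18704 ≈ 5.3464e-5
((1144 + 12059) + T) - 22151 = ((1144 + 12059) + 1/18704) - 22151 = (13203 + 1/18704) - 22151 = 246948913/18704 - 22151 = -167363391/18704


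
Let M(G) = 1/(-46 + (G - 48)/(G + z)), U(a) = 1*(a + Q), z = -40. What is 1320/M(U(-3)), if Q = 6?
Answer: -2187240/37 ≈ -59115.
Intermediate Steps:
U(a) = 6 + a (U(a) = 1*(a + 6) = 1*(6 + a) = 6 + a)
M(G) = 1/(-46 + (-48 + G)/(-40 + G)) (M(G) = 1/(-46 + (G - 48)/(G - 40)) = 1/(-46 + (-48 + G)/(-40 + G)))
1320/M(U(-3)) = 1320/(((40 - (6 - 3))/(-1792 + 45*(6 - 3)))) = 1320/(((40 - 1*3)/(-1792 + 45*3))) = 1320/(((40 - 3)/(-1792 + 135))) = 1320/((37/(-1657))) = 1320/((-1/1657*37)) = 1320/(-37/1657) = 1320*(-1657/37) = -2187240/37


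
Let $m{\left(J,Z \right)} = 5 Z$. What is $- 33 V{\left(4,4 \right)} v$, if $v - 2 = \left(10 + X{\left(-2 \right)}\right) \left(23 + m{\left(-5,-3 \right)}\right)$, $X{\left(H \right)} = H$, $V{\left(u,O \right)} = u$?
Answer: $-8712$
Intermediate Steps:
$v = 66$ ($v = 2 + \left(10 - 2\right) \left(23 + 5 \left(-3\right)\right) = 2 + 8 \left(23 - 15\right) = 2 + 8 \cdot 8 = 2 + 64 = 66$)
$- 33 V{\left(4,4 \right)} v = \left(-33\right) 4 \cdot 66 = \left(-132\right) 66 = -8712$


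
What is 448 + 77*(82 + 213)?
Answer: 23163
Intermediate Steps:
448 + 77*(82 + 213) = 448 + 77*295 = 448 + 22715 = 23163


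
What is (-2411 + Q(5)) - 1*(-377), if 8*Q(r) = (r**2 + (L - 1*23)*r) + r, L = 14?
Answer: -16287/8 ≈ -2035.9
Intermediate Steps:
Q(r) = -r + r**2/8 (Q(r) = ((r**2 + (14 - 1*23)*r) + r)/8 = ((r**2 + (14 - 23)*r) + r)/8 = ((r**2 - 9*r) + r)/8 = (r**2 - 8*r)/8 = -r + r**2/8)
(-2411 + Q(5)) - 1*(-377) = (-2411 + (1/8)*5*(-8 + 5)) - 1*(-377) = (-2411 + (1/8)*5*(-3)) + 377 = (-2411 - 15/8) + 377 = -19303/8 + 377 = -16287/8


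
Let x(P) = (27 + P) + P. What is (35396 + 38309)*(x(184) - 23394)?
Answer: -1695141295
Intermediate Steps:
x(P) = 27 + 2*P
(35396 + 38309)*(x(184) - 23394) = (35396 + 38309)*((27 + 2*184) - 23394) = 73705*((27 + 368) - 23394) = 73705*(395 - 23394) = 73705*(-22999) = -1695141295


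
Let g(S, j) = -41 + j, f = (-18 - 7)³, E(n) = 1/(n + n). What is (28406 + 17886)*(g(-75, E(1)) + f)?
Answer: -725187326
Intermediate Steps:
E(n) = 1/(2*n)
f = -15625 (f = (-25)³ = -15625)
(28406 + 17886)*(g(-75, E(1)) + f) = (28406 + 17886)*((-41 + (½)/1) - 15625) = 46292*((-41 + (½)*1) - 15625) = 46292*((-41 + ½) - 15625) = 46292*(-81/2 - 15625) = 46292*(-31331/2) = -725187326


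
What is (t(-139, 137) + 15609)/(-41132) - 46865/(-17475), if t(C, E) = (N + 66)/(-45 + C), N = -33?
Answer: 8699977577/3778738080 ≈ 2.3023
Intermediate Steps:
t(C, E) = 33/(-45 + C) (t(C, E) = (-33 + 66)/(-45 + C) = 33/(-45 + C))
(t(-139, 137) + 15609)/(-41132) - 46865/(-17475) = (33/(-45 - 139) + 15609)/(-41132) - 46865/(-17475) = (33/(-184) + 15609)*(-1/41132) - 46865*(-1/17475) = (33*(-1/184) + 15609)*(-1/41132) + 9373/3495 = (-33/184 + 15609)*(-1/41132) + 9373/3495 = (2872023/184)*(-1/41132) + 9373/3495 = -410289/1081184 + 9373/3495 = 8699977577/3778738080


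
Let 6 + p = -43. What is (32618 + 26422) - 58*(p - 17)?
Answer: 62868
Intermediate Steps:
p = -49 (p = -6 - 43 = -49)
(32618 + 26422) - 58*(p - 17) = (32618 + 26422) - 58*(-49 - 17) = 59040 - 58*(-66) = 59040 + 3828 = 62868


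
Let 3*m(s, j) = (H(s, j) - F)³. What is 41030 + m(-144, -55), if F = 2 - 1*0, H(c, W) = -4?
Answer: 40958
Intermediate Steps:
F = 2 (F = 2 + 0 = 2)
m(s, j) = -72 (m(s, j) = (-4 - 1*2)³/3 = (-4 - 2)³/3 = (⅓)*(-6)³ = (⅓)*(-216) = -72)
41030 + m(-144, -55) = 41030 - 72 = 40958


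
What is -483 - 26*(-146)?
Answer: 3313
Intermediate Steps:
-483 - 26*(-146) = -483 + 3796 = 3313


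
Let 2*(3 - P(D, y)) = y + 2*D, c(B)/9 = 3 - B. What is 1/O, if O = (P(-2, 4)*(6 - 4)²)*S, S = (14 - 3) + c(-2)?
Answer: 1/672 ≈ 0.0014881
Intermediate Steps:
c(B) = 27 - 9*B (c(B) = 9*(3 - B) = 27 - 9*B)
P(D, y) = 3 - D - y/2 (P(D, y) = 3 - (y + 2*D)/2 = 3 + (-D - y/2) = 3 - D - y/2)
S = 56 (S = (14 - 3) + (27 - 9*(-2)) = 11 + (27 + 18) = 11 + 45 = 56)
O = 672 (O = ((3 - 1*(-2) - ½*4)*(6 - 4)²)*56 = ((3 + 2 - 2)*2²)*56 = (3*4)*56 = 12*56 = 672)
1/O = 1/672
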